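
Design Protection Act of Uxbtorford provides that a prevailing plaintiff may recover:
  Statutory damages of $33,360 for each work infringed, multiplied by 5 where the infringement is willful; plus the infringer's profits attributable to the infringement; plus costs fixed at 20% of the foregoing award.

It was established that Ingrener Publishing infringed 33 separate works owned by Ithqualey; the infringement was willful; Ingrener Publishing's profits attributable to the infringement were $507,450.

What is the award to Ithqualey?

Statutory damages: 33 × $33,360 = $1,100,880
Multiplied by 5: 5 × $1,100,880 = $5,504,400
Combined award: $5,504,400 + $507,450 = $6,011,850
Costs: 20% of $6,011,850 = $1,202,370
Award plus costs: $6,011,850 + $1,202,370 = $7,214,220

$7,214,220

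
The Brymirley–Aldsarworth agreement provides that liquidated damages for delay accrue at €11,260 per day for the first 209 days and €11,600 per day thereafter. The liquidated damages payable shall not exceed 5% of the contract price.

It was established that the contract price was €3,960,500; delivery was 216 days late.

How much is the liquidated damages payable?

€198,025

First 209 days: 209 × €11,260 = €2,353,340
Remaining days: (216 − 209) × €11,600 = €81,200
Accrued per-day damages: €2,353,340 + €81,200 = €2,434,540
Cap: 5% of €3,960,500 = €198,025
Cap at €198,025: €2,434,540 exceeds the cap → €198,025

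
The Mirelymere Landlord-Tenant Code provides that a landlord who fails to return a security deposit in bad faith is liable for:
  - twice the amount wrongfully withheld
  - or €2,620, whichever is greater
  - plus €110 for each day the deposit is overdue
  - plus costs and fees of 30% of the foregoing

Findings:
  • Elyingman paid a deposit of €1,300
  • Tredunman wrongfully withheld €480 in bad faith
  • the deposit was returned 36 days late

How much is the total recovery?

Doubled: 2 × €480 = €960
Minimum €2,620: €960 is below the minimum → €2,620
Late-return penalty: 36 × €110 = €3,960
Damages plus late penalty: €2,620 + €3,960 = €6,580
Costs and fees: 30% of €6,580 = €1,974
Total recovery: €6,580 + €1,974 = €8,554

€8,554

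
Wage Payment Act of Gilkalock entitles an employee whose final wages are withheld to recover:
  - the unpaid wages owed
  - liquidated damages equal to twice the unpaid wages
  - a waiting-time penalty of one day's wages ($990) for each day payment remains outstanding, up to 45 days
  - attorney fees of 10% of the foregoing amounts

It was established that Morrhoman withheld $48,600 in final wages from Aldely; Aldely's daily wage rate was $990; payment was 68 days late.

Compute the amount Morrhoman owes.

Doubled: 2 × $48,600 = $97,200
Penalty days: min(68, 45) = 45
Waiting-time penalty: 45 × $990 = $44,550
Subtotal: $48,600 + $97,200 + $44,550 = $190,350
Attorney fees: 10% of $190,350 = $19,035
Total award: $190,350 + $19,035 = $209,385

$209,385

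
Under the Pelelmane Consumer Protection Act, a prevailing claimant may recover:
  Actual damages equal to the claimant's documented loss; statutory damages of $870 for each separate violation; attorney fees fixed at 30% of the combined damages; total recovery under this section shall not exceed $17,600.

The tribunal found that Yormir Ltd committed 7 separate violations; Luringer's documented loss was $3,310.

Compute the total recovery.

Statutory damages: 7 × $870 = $6,090
Combined damages: $3,310 + $6,090 = $9,400
Attorney fees: 30% of $9,400 = $2,820
Total before cap: $9,400 + $2,820 = $12,220
Cap at $17,600: $12,220 is within the cap, no reduction.

$12,220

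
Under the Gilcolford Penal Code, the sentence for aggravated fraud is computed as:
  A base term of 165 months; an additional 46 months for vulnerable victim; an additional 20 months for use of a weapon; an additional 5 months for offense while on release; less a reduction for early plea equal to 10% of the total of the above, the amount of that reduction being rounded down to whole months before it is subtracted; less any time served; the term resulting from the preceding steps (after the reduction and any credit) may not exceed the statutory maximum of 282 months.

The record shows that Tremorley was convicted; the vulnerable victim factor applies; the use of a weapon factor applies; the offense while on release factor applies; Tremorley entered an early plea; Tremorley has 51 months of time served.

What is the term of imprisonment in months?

162 months

Vulnerable victim enhancement: +46 months
Use of a weapon enhancement: +20 months
Offense while on release enhancement: +5 months
Adjusted term: 165 months + 46 months + 20 months + 5 months = 236 months
Early plea reduction: 10% of 236 months = 23 months (rounded down)
After reduction: 236 − 23 = 213 months
Less time served: 213 months − 51 months = 162 months
Cap at 282 months: 162 months is within the cap, no reduction.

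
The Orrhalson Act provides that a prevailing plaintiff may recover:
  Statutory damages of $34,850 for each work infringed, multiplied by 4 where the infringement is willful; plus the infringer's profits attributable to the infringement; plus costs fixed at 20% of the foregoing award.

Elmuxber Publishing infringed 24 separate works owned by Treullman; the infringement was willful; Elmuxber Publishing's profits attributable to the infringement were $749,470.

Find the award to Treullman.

Statutory damages: 24 × $34,850 = $836,400
Multiplied by 4: 4 × $836,400 = $3,345,600
Combined award: $3,345,600 + $749,470 = $4,095,070
Costs: 20% of $4,095,070 = $819,014
Award plus costs: $4,095,070 + $819,014 = $4,914,084

$4,914,084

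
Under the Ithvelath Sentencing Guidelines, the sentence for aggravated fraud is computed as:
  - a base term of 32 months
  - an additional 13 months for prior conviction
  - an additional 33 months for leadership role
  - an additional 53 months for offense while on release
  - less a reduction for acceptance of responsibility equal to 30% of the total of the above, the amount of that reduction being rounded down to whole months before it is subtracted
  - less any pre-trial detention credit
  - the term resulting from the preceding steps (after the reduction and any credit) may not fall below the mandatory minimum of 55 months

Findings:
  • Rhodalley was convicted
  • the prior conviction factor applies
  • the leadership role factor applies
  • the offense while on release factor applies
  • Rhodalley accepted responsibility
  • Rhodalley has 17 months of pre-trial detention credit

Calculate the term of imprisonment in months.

Prior conviction enhancement: +13 months
Leadership role enhancement: +33 months
Offense while on release enhancement: +53 months
Adjusted term: 32 months + 13 months + 33 months + 53 months = 131 months
Acceptance of responsibility reduction: 30% of 131 months = 39 months (rounded down)
After reduction: 131 − 39 = 92 months
Less pre-trial detention credit: 92 months − 17 months = 75 months
Minimum 55 months: 75 months meets the minimum, no increase.

75 months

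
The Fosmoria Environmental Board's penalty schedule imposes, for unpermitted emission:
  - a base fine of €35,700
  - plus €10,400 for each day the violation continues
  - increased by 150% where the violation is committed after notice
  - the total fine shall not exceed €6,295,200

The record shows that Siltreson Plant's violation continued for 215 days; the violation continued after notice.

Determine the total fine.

Per-day component: 215 × €10,400 = €2,236,000
Base plus per-day: €35,700 + €2,236,000 = €2,271,700
Enhancement: 150% of €2,271,700 = €3,407,550
Enhanced fine: €2,271,700 + €3,407,550 = €5,679,250
Cap at €6,295,200: €5,679,250 is within the cap, no reduction.

€5,679,250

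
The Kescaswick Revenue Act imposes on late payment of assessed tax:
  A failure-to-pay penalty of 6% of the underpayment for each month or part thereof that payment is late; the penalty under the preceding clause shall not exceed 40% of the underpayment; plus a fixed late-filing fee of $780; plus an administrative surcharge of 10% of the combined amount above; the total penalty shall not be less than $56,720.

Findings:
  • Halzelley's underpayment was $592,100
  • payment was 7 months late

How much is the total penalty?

Penalty: $261,382

Accrued rate: 6% × 7 = 42%, capped at 40% → 40%
Failure-to-pay penalty: 40% of $592,100 = $236,840
Penalty before surcharge: $236,840 + $780 = $237,620
Administrative surcharge: 10% of $237,620 = $23,762
Total penalty: $237,620 + $23,762 = $261,382
Minimum $56,720: $261,382 meets the minimum, no increase.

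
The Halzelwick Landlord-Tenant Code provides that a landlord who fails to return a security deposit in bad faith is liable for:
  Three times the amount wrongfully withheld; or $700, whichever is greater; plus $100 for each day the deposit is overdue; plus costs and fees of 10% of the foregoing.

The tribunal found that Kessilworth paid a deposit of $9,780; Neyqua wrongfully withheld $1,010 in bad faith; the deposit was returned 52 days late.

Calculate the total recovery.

Trebled: 3 × $1,010 = $3,030
Minimum $700: $3,030 meets the minimum, no increase.
Late-return penalty: 52 × $100 = $5,200
Damages plus late penalty: $3,030 + $5,200 = $8,230
Costs and fees: 10% of $8,230 = $823
Total recovery: $8,230 + $823 = $9,053

$9,053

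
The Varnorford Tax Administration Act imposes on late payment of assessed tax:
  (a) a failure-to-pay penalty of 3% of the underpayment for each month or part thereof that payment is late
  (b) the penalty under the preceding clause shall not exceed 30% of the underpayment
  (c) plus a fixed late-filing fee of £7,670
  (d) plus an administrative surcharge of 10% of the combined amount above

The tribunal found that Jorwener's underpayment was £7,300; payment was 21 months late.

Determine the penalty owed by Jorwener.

Accrued rate: 3% × 21 = 63%, capped at 30% → 30%
Failure-to-pay penalty: 30% of £7,300 = £2,190
Penalty before surcharge: £2,190 + £7,670 = £9,860
Administrative surcharge: 10% of £9,860 = £986
Total penalty: £9,860 + £986 = £10,846

£10,846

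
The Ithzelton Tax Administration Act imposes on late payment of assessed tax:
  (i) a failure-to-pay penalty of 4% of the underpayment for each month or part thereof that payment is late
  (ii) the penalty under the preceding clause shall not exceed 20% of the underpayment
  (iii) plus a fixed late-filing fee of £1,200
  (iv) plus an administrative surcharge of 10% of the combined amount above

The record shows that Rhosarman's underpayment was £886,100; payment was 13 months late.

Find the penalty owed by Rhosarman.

Accrued rate: 4% × 13 = 52%, capped at 20% → 20%
Failure-to-pay penalty: 20% of £886,100 = £177,220
Penalty before surcharge: £177,220 + £1,200 = £178,420
Administrative surcharge: 10% of £178,420 = £17,842
Total penalty: £178,420 + £17,842 = £196,262

£196,262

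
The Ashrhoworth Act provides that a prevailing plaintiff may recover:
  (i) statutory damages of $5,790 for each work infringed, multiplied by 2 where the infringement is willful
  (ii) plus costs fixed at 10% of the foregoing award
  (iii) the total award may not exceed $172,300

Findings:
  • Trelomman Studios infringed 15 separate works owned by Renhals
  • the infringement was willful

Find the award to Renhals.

Statutory damages: 15 × $5,790 = $86,850
Doubled: 2 × $86,850 = $173,700
Costs: 10% of $173,700 = $17,370
Award plus costs: $173,700 + $17,370 = $191,070
Cap at $172,300: $191,070 exceeds the cap → $172,300

$172,300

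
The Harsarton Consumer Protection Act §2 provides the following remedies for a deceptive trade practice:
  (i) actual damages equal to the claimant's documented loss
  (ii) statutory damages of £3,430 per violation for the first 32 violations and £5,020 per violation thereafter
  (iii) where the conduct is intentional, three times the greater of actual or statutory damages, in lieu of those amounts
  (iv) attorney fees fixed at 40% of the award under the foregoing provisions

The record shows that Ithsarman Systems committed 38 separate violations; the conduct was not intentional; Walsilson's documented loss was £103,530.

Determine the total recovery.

£340,774

First 32 violations: 32 × £3,430 = £109,760
Remaining violations: (38 − 32) × £5,020 = £30,120
Statutory damages: £109,760 + £30,120 = £139,880
Conduct not intentional: the in-lieu enhancement does not apply.
Actual plus statutory damages: £103,530 + £139,880 = £243,410
Attorney fees: 40% of £243,410 = £97,364
Total recovery: £243,410 + £97,364 = £340,774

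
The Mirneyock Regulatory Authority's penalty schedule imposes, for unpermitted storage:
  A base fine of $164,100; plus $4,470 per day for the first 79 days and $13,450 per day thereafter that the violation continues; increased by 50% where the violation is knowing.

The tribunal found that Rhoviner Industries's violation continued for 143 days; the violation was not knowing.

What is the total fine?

$1,378,030

First 79 days: 79 × $4,470 = $353,130
Remaining days: (143 − 79) × $13,450 = $860,800
Per-day component: $353,130 + $860,800 = $1,213,930
Base plus per-day: $164,100 + $1,213,930 = $1,378,030
The violation was not knowing: no 50% increase.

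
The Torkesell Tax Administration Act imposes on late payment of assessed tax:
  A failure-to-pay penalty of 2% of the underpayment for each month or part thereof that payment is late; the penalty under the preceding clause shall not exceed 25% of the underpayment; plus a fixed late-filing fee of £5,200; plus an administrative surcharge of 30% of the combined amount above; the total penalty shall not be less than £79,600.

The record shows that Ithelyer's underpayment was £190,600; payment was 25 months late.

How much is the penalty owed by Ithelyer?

Accrued rate: 2% × 25 = 50%, capped at 25% → 25%
Failure-to-pay penalty: 25% of £190,600 = £47,650
Penalty before surcharge: £47,650 + £5,200 = £52,850
Administrative surcharge: 30% of £52,850 = £15,855
Total penalty: £52,850 + £15,855 = £68,705
Minimum £79,600: £68,705 is below the minimum → £79,600

Penalty: £79,600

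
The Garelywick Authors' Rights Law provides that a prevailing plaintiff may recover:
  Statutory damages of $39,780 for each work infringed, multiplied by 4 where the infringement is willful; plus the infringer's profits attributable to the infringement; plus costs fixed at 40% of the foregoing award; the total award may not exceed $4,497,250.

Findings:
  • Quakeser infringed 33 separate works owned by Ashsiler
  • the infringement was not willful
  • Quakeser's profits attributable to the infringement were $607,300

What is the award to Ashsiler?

$2,688,056

Statutory damages: 33 × $39,780 = $1,312,740
Infringement not willful: no ×4 enhancement.
Combined award: $1,312,740 + $607,300 = $1,920,040
Costs: 40% of $1,920,040 = $768,016
Award plus costs: $1,920,040 + $768,016 = $2,688,056
Cap at $4,497,250: $2,688,056 is within the cap, no reduction.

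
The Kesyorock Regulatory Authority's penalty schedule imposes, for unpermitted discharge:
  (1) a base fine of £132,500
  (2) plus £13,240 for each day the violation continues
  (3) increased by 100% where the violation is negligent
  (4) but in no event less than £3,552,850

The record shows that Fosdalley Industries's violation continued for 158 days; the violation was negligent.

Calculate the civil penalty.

Per-day component: 158 × £13,240 = £2,091,920
Base plus per-day: £132,500 + £2,091,920 = £2,224,420
Enhancement: 100% of £2,224,420 = £2,224,420
Enhanced fine: £2,224,420 + £2,224,420 = £4,448,840
Minimum £3,552,850: £4,448,840 meets the minimum, no increase.

£4,448,840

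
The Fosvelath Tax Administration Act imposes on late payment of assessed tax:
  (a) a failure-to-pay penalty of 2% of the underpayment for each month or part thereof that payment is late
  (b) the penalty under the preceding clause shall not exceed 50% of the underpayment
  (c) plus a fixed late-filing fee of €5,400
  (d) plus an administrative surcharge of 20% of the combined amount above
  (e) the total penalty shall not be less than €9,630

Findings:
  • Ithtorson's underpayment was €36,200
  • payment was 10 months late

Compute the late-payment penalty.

Accrued rate: 2% × 10 = 20%, capped at 50% → 20%
Failure-to-pay penalty: 20% of €36,200 = €7,240
Penalty before surcharge: €7,240 + €5,400 = €12,640
Administrative surcharge: 20% of €12,640 = €2,528
Total penalty: €12,640 + €2,528 = €15,168
Minimum €9,630: €15,168 meets the minimum, no increase.

€15,168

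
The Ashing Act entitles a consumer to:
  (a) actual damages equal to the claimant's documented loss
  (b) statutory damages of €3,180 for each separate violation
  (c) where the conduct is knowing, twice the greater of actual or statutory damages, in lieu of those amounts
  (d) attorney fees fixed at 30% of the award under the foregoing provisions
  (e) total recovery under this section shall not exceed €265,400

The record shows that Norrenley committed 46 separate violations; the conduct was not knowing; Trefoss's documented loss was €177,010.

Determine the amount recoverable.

Statutory damages: 46 × €3,180 = €146,280
Conduct not knowing: the in-lieu enhancement does not apply.
Actual plus statutory damages: €177,010 + €146,280 = €323,290
Attorney fees: 30% of €323,290 = €96,987
Total before cap: €323,290 + €96,987 = €420,277
Cap at €265,400: €420,277 exceeds the cap → €265,400

€265,400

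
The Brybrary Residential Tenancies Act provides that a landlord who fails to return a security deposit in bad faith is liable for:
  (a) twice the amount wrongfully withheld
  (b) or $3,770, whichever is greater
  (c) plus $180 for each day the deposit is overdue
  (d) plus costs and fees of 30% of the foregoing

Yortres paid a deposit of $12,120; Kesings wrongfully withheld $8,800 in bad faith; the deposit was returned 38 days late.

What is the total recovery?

Doubled: 2 × $8,800 = $17,600
Minimum $3,770: $17,600 meets the minimum, no increase.
Late-return penalty: 38 × $180 = $6,840
Damages plus late penalty: $17,600 + $6,840 = $24,440
Costs and fees: 30% of $24,440 = $7,332
Total recovery: $24,440 + $7,332 = $31,772

Recovery: $31,772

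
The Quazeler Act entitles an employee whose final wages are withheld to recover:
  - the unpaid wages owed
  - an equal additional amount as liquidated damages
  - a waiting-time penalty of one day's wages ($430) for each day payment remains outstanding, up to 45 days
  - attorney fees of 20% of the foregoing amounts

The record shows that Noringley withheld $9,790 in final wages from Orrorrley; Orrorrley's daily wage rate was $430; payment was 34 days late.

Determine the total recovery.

Liquidated damages (equal amount): $9,790
Penalty days: min(34, 45) = 34
Waiting-time penalty: 34 × $430 = $14,620
Subtotal: $9,790 + $9,790 + $14,620 = $34,200
Attorney fees: 20% of $34,200 = $6,840
Total award: $34,200 + $6,840 = $41,040

$41,040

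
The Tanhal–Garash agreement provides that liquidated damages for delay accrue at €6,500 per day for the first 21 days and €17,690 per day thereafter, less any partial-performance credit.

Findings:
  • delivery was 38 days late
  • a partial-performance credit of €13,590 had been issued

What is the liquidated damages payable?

Liquidated damages: €423,640

First 21 days: 21 × €6,500 = €136,500
Remaining days: (38 − 21) × €17,690 = €300,730
Accrued per-day damages: €136,500 + €300,730 = €437,230
Less partial-performance credit: €437,230 − €13,590 = €423,640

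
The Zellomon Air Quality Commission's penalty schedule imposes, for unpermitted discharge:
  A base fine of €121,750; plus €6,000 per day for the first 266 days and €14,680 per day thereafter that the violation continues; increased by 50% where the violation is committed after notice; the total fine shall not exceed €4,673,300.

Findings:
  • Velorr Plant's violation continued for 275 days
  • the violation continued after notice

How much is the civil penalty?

Civil penalty: €2,774,805

First 266 days: 266 × €6,000 = €1,596,000
Remaining days: (275 − 266) × €14,680 = €132,120
Per-day component: €1,596,000 + €132,120 = €1,728,120
Base plus per-day: €121,750 + €1,728,120 = €1,849,870
Enhancement: 50% of €1,849,870 = €924,935
Enhanced fine: €1,849,870 + €924,935 = €2,774,805
Cap at €4,673,300: €2,774,805 is within the cap, no reduction.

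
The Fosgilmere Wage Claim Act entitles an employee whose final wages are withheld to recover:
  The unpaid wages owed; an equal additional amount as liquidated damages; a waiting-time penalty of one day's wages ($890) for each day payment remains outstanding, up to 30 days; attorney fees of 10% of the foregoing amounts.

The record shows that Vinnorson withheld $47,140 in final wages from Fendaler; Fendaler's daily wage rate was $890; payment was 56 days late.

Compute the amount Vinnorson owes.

$133,078

Liquidated damages (equal amount): $47,140
Penalty days: min(56, 30) = 30
Waiting-time penalty: 30 × $890 = $26,700
Subtotal: $47,140 + $47,140 + $26,700 = $120,980
Attorney fees: 10% of $120,980 = $12,098
Total award: $120,980 + $12,098 = $133,078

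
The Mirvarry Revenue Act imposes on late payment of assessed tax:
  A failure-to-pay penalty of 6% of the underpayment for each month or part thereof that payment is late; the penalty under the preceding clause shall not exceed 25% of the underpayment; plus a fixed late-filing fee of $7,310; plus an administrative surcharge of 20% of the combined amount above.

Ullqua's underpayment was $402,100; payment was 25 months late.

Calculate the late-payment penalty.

$129,402

Accrued rate: 6% × 25 = 150%, capped at 25% → 25%
Failure-to-pay penalty: 25% of $402,100 = $100,525
Penalty before surcharge: $100,525 + $7,310 = $107,835
Administrative surcharge: 20% of $107,835 = $21,567
Total penalty: $107,835 + $21,567 = $129,402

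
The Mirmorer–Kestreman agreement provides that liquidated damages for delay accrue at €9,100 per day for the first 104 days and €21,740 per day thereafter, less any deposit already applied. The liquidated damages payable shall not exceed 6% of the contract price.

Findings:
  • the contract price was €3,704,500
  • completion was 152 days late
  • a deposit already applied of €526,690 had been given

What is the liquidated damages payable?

Liquidated damages: €222,270

First 104 days: 104 × €9,100 = €946,400
Remaining days: (152 − 104) × €21,740 = €1,043,520
Accrued per-day damages: €946,400 + €1,043,520 = €1,989,920
Less deposit already applied: €1,989,920 − €526,690 = €1,463,230
Cap: 6% of €3,704,500 = €222,270
Cap at €222,270: €1,463,230 exceeds the cap → €222,270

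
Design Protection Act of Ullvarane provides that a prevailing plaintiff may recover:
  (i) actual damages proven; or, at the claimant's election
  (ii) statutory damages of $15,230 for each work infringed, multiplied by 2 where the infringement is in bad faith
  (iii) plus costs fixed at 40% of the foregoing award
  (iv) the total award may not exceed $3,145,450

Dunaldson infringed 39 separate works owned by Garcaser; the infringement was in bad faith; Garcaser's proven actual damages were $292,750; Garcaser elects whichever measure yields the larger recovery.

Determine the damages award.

Statutory damages: 39 × $15,230 = $593,970
Doubled: 2 × $593,970 = $1,187,940
Greater of actual damages ($292,750) or enhanced statutory damages ($1,187,940): $1,187,940
Costs: 40% of $1,187,940 = $475,176
Award plus costs: $1,187,940 + $475,176 = $1,663,116
Cap at $3,145,450: $1,663,116 is within the cap, no reduction.

$1,663,116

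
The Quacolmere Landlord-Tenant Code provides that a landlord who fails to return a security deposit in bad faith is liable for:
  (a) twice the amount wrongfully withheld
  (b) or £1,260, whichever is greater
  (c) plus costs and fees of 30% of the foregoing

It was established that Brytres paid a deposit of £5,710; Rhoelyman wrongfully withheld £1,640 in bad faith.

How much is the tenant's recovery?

£4,264

Doubled: 2 × £1,640 = £3,280
Minimum £1,260: £3,280 meets the minimum, no increase.
Costs and fees: 30% of £3,280 = £984
Total recovery: £3,280 + £984 = £4,264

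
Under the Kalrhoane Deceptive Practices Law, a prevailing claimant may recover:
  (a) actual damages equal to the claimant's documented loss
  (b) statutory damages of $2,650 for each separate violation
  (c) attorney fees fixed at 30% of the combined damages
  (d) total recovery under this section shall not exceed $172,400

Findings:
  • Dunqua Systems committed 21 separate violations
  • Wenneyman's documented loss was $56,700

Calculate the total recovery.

$146,055

Statutory damages: 21 × $2,650 = $55,650
Combined damages: $56,700 + $55,650 = $112,350
Attorney fees: 30% of $112,350 = $33,705
Total before cap: $112,350 + $33,705 = $146,055
Cap at $172,400: $146,055 is within the cap, no reduction.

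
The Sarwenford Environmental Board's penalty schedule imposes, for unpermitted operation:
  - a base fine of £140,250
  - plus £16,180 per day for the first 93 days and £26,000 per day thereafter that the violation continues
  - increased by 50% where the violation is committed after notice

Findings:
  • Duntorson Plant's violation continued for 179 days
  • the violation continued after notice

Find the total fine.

First 93 days: 93 × £16,180 = £1,504,740
Remaining days: (179 − 93) × £26,000 = £2,236,000
Per-day component: £1,504,740 + £2,236,000 = £3,740,740
Base plus per-day: £140,250 + £3,740,740 = £3,880,990
Enhancement: 50% of £3,880,990 = £1,940,495
Enhanced fine: £3,880,990 + £1,940,495 = £5,821,485

£5,821,485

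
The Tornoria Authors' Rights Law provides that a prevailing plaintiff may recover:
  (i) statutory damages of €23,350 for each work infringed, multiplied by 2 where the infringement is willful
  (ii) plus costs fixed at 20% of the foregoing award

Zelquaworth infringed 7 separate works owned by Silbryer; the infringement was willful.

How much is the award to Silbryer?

Statutory damages: 7 × €23,350 = €163,450
Doubled: 2 × €163,450 = €326,900
Costs: 20% of €326,900 = €65,380
Award plus costs: €326,900 + €65,380 = €392,280

€392,280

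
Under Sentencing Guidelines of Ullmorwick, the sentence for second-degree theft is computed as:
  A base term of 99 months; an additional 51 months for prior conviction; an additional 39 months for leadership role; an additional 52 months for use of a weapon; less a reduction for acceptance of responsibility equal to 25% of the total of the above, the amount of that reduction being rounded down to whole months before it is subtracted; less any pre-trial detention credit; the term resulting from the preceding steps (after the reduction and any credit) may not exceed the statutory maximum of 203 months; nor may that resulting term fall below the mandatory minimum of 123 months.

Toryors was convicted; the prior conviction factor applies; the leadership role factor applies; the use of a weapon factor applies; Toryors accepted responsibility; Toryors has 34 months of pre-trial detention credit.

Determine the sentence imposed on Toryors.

Prior conviction enhancement: +51 months
Leadership role enhancement: +39 months
Use of a weapon enhancement: +52 months
Adjusted term: 99 months + 51 months + 39 months + 52 months = 241 months
Acceptance of responsibility reduction: 25% of 241 months = 60 months (rounded down)
After reduction: 241 − 60 = 181 months
Less pre-trial detention credit: 181 months − 34 months = 147 months
Cap at 203 months: 147 months is within the cap, no reduction.
Minimum 123 months: 147 months meets the minimum, no increase.

147 months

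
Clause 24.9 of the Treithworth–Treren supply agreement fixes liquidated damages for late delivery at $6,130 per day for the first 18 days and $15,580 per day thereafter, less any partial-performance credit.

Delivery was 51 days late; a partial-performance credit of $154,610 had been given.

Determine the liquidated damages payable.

$469,870

First 18 days: 18 × $6,130 = $110,340
Remaining days: (51 − 18) × $15,580 = $514,140
Accrued per-day damages: $110,340 + $514,140 = $624,480
Less partial-performance credit: $624,480 − $154,610 = $469,870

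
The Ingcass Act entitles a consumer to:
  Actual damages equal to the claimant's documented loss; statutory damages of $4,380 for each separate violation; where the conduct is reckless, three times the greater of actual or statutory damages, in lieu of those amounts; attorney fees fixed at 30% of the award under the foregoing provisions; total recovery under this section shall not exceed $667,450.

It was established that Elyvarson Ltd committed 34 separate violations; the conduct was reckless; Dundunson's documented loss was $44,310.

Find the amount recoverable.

Statutory damages: 34 × $4,380 = $148,920
Greater of actual damages ($44,310) or statutory damages ($148,920): $148,920
Trebled: 3 × $148,920 = $446,760
Attorney fees: 30% of $446,760 = $134,028
Total before cap: $446,760 + $134,028 = $580,788
Cap at $667,450: $580,788 is within the cap, no reduction.

$580,788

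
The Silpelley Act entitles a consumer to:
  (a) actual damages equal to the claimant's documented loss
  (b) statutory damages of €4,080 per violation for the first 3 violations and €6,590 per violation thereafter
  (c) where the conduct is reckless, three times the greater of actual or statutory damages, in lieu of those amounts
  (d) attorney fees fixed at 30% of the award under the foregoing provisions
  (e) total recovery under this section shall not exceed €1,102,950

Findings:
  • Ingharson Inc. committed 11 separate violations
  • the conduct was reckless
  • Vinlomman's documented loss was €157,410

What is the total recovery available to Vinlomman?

€613,899

First 3 violations: 3 × €4,080 = €12,240
Remaining violations: (11 − 3) × €6,590 = €52,720
Statutory damages: €12,240 + €52,720 = €64,960
Greater of actual damages (€157,410) or statutory damages (€64,960): €157,410
Trebled: 3 × €157,410 = €472,230
Attorney fees: 30% of €472,230 = €141,669
Total before cap: €472,230 + €141,669 = €613,899
Cap at €1,102,950: €613,899 is within the cap, no reduction.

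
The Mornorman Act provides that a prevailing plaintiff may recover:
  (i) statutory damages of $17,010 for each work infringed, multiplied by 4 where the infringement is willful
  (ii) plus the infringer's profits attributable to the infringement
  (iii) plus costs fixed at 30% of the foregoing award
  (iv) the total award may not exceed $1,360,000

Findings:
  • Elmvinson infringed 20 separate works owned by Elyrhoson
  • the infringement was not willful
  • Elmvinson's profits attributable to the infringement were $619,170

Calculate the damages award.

$1,247,181

Statutory damages: 20 × $17,010 = $340,200
Infringement not willful: no ×4 enhancement.
Combined award: $340,200 + $619,170 = $959,370
Costs: 30% of $959,370 = $287,811
Award plus costs: $959,370 + $287,811 = $1,247,181
Cap at $1,360,000: $1,247,181 is within the cap, no reduction.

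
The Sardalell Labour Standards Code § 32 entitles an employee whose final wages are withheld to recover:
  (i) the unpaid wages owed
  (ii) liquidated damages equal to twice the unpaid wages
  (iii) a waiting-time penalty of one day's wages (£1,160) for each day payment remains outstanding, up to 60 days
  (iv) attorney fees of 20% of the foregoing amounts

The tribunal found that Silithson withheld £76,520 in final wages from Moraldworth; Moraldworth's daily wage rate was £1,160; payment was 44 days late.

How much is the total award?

Doubled: 2 × £76,520 = £153,040
Penalty days: min(44, 60) = 44
Waiting-time penalty: 44 × £1,160 = £51,040
Subtotal: £76,520 + £153,040 + £51,040 = £280,600
Attorney fees: 20% of £280,600 = £56,120
Total award: £280,600 + £56,120 = £336,720

Total award: £336,720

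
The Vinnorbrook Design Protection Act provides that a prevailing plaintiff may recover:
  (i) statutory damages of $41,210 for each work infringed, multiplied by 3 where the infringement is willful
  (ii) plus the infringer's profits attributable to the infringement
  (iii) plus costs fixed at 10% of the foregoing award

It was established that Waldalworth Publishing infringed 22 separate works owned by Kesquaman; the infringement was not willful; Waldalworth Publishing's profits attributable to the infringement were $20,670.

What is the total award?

Statutory damages: 22 × $41,210 = $906,620
Infringement not willful: no ×3 enhancement.
Combined award: $906,620 + $20,670 = $927,290
Costs: 10% of $927,290 = $92,729
Award plus costs: $927,290 + $92,729 = $1,020,019

$1,020,019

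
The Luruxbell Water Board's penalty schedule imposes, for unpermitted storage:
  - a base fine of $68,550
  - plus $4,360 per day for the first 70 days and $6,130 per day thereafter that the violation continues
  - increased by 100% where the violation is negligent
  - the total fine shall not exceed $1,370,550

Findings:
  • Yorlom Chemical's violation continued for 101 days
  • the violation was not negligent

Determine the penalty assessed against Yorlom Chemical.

First 70 days: 70 × $4,360 = $305,200
Remaining days: (101 − 70) × $6,130 = $190,030
Per-day component: $305,200 + $190,030 = $495,230
Base plus per-day: $68,550 + $495,230 = $563,780
The violation was not negligent: no 100% increase.
Cap at $1,370,550: $563,780 is within the cap, no reduction.

$563,780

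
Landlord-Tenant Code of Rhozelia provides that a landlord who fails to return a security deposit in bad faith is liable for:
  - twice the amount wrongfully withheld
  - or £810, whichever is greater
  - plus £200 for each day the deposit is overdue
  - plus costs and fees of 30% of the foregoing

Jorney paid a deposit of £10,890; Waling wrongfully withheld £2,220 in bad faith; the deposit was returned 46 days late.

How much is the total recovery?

Doubled: 2 × £2,220 = £4,440
Minimum £810: £4,440 meets the minimum, no increase.
Late-return penalty: 46 × £200 = £9,200
Damages plus late penalty: £4,440 + £9,200 = £13,640
Costs and fees: 30% of £13,640 = £4,092
Total recovery: £13,640 + £4,092 = £17,732

£17,732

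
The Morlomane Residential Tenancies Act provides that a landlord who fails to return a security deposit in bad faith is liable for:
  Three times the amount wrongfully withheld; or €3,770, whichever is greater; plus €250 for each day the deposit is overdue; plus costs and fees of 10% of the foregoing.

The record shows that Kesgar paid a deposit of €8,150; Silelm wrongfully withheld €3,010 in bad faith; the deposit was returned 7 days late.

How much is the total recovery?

Trebled: 3 × €3,010 = €9,030
Minimum €3,770: €9,030 meets the minimum, no increase.
Late-return penalty: 7 × €250 = €1,750
Damages plus late penalty: €9,030 + €1,750 = €10,780
Costs and fees: 10% of €10,780 = €1,078
Total recovery: €10,780 + €1,078 = €11,858

€11,858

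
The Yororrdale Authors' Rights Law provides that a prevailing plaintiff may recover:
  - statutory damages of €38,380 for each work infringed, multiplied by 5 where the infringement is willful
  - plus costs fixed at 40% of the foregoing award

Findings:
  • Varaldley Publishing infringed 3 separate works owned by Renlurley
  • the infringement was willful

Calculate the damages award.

€805,980

Statutory damages: 3 × €38,380 = €115,140
Multiplied by 5: 5 × €115,140 = €575,700
Costs: 40% of €575,700 = €230,280
Award plus costs: €575,700 + €230,280 = €805,980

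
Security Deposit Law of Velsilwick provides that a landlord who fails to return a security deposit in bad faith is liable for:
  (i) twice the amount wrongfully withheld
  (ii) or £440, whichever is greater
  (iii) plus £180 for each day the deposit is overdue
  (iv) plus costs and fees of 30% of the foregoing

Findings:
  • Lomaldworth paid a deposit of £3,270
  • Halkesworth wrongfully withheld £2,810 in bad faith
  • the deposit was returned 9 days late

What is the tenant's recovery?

£9,412

Doubled: 2 × £2,810 = £5,620
Minimum £440: £5,620 meets the minimum, no increase.
Late-return penalty: 9 × £180 = £1,620
Damages plus late penalty: £5,620 + £1,620 = £7,240
Costs and fees: 30% of £7,240 = £2,172
Total recovery: £7,240 + £2,172 = £9,412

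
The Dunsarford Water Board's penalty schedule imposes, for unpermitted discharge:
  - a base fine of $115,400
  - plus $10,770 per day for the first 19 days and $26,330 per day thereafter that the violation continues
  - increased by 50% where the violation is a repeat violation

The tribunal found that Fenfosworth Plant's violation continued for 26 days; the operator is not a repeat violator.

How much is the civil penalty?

$504,340

First 19 days: 19 × $10,770 = $204,630
Remaining days: (26 − 19) × $26,330 = $184,310
Per-day component: $204,630 + $184,310 = $388,940
Base plus per-day: $115,400 + $388,940 = $504,340
The operator is not a repeat violator: no 50% increase.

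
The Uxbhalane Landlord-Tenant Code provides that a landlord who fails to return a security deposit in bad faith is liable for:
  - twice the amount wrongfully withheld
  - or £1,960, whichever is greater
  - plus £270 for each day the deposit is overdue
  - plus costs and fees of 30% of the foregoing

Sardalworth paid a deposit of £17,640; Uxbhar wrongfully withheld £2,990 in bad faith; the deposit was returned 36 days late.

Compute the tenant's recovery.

£20,410

Doubled: 2 × £2,990 = £5,980
Minimum £1,960: £5,980 meets the minimum, no increase.
Late-return penalty: 36 × £270 = £9,720
Damages plus late penalty: £5,980 + £9,720 = £15,700
Costs and fees: 30% of £15,700 = £4,710
Total recovery: £15,700 + £4,710 = £20,410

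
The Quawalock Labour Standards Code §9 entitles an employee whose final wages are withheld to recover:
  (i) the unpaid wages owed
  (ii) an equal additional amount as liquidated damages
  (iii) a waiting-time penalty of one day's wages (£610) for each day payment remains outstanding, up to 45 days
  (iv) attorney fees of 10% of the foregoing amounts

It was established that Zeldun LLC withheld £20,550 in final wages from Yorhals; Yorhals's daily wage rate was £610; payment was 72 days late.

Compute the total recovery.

Total award: £75,405

Liquidated damages (equal amount): £20,550
Penalty days: min(72, 45) = 45
Waiting-time penalty: 45 × £610 = £27,450
Subtotal: £20,550 + £20,550 + £27,450 = £68,550
Attorney fees: 10% of £68,550 = £6,855
Total award: £68,550 + £6,855 = £75,405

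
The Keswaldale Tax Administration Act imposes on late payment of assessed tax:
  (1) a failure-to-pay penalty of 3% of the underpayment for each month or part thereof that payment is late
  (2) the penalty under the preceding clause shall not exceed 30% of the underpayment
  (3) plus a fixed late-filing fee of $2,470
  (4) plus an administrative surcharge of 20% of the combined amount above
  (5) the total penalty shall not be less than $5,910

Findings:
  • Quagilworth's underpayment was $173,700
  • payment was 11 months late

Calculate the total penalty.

Accrued rate: 3% × 11 = 33%, capped at 30% → 30%
Failure-to-pay penalty: 30% of $173,700 = $52,110
Penalty before surcharge: $52,110 + $2,470 = $54,580
Administrative surcharge: 20% of $54,580 = $10,916
Total penalty: $54,580 + $10,916 = $65,496
Minimum $5,910: $65,496 meets the minimum, no increase.

$65,496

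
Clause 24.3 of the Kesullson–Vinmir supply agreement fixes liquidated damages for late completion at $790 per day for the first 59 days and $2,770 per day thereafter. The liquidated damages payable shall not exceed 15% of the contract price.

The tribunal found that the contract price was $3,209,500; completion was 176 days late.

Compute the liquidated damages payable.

$370,700

First 59 days: 59 × $790 = $46,610
Remaining days: (176 − 59) × $2,770 = $324,090
Accrued per-day damages: $46,610 + $324,090 = $370,700
Cap: 15% of $3,209,500 = $481,425
Cap at $481,425: $370,700 is within the cap, no reduction.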